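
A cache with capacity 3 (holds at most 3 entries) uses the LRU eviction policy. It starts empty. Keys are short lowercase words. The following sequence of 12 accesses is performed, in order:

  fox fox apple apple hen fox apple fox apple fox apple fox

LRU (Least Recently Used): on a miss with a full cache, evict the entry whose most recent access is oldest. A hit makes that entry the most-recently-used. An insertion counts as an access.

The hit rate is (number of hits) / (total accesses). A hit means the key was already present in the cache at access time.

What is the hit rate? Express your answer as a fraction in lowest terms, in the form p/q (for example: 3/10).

Answer: 3/4

Derivation:
LRU simulation (capacity=3):
  1. access fox: MISS. Cache (LRU->MRU): [fox]
  2. access fox: HIT. Cache (LRU->MRU): [fox]
  3. access apple: MISS. Cache (LRU->MRU): [fox apple]
  4. access apple: HIT. Cache (LRU->MRU): [fox apple]
  5. access hen: MISS. Cache (LRU->MRU): [fox apple hen]
  6. access fox: HIT. Cache (LRU->MRU): [apple hen fox]
  7. access apple: HIT. Cache (LRU->MRU): [hen fox apple]
  8. access fox: HIT. Cache (LRU->MRU): [hen apple fox]
  9. access apple: HIT. Cache (LRU->MRU): [hen fox apple]
  10. access fox: HIT. Cache (LRU->MRU): [hen apple fox]
  11. access apple: HIT. Cache (LRU->MRU): [hen fox apple]
  12. access fox: HIT. Cache (LRU->MRU): [hen apple fox]
Total: 9 hits, 3 misses, 0 evictions

Hit rate = 9/12 = 3/4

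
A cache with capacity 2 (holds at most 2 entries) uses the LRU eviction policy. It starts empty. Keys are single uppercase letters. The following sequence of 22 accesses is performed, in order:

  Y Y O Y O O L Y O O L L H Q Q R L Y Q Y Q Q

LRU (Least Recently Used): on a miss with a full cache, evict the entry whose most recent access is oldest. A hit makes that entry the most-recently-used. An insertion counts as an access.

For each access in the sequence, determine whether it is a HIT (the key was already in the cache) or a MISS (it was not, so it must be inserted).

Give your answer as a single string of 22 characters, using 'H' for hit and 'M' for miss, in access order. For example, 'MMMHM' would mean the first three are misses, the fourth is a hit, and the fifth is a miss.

LRU simulation (capacity=2):
  1. access Y: MISS. Cache (LRU->MRU): [Y]
  2. access Y: HIT. Cache (LRU->MRU): [Y]
  3. access O: MISS. Cache (LRU->MRU): [Y O]
  4. access Y: HIT. Cache (LRU->MRU): [O Y]
  5. access O: HIT. Cache (LRU->MRU): [Y O]
  6. access O: HIT. Cache (LRU->MRU): [Y O]
  7. access L: MISS, evict Y. Cache (LRU->MRU): [O L]
  8. access Y: MISS, evict O. Cache (LRU->MRU): [L Y]
  9. access O: MISS, evict L. Cache (LRU->MRU): [Y O]
  10. access O: HIT. Cache (LRU->MRU): [Y O]
  11. access L: MISS, evict Y. Cache (LRU->MRU): [O L]
  12. access L: HIT. Cache (LRU->MRU): [O L]
  13. access H: MISS, evict O. Cache (LRU->MRU): [L H]
  14. access Q: MISS, evict L. Cache (LRU->MRU): [H Q]
  15. access Q: HIT. Cache (LRU->MRU): [H Q]
  16. access R: MISS, evict H. Cache (LRU->MRU): [Q R]
  17. access L: MISS, evict Q. Cache (LRU->MRU): [R L]
  18. access Y: MISS, evict R. Cache (LRU->MRU): [L Y]
  19. access Q: MISS, evict L. Cache (LRU->MRU): [Y Q]
  20. access Y: HIT. Cache (LRU->MRU): [Q Y]
  21. access Q: HIT. Cache (LRU->MRU): [Y Q]
  22. access Q: HIT. Cache (LRU->MRU): [Y Q]
Total: 10 hits, 12 misses, 10 evictions

Answer: MHMHHHMMMHMHMMHMMMMHHH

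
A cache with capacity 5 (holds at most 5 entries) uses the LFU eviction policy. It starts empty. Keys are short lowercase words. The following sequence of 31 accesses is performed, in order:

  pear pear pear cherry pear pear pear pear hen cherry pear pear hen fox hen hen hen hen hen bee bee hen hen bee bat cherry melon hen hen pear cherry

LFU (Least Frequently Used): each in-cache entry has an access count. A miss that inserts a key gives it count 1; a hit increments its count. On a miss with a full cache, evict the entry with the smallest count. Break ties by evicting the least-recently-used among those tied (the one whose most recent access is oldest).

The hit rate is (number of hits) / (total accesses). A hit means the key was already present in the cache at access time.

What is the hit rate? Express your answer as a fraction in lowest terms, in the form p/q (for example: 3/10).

Answer: 24/31

Derivation:
LFU simulation (capacity=5):
  1. access pear: MISS. Cache: [pear(c=1)]
  2. access pear: HIT, count now 2. Cache: [pear(c=2)]
  3. access pear: HIT, count now 3. Cache: [pear(c=3)]
  4. access cherry: MISS. Cache: [cherry(c=1) pear(c=3)]
  5. access pear: HIT, count now 4. Cache: [cherry(c=1) pear(c=4)]
  6. access pear: HIT, count now 5. Cache: [cherry(c=1) pear(c=5)]
  7. access pear: HIT, count now 6. Cache: [cherry(c=1) pear(c=6)]
  8. access pear: HIT, count now 7. Cache: [cherry(c=1) pear(c=7)]
  9. access hen: MISS. Cache: [cherry(c=1) hen(c=1) pear(c=7)]
  10. access cherry: HIT, count now 2. Cache: [hen(c=1) cherry(c=2) pear(c=7)]
  11. access pear: HIT, count now 8. Cache: [hen(c=1) cherry(c=2) pear(c=8)]
  12. access pear: HIT, count now 9. Cache: [hen(c=1) cherry(c=2) pear(c=9)]
  13. access hen: HIT, count now 2. Cache: [cherry(c=2) hen(c=2) pear(c=9)]
  14. access fox: MISS. Cache: [fox(c=1) cherry(c=2) hen(c=2) pear(c=9)]
  15. access hen: HIT, count now 3. Cache: [fox(c=1) cherry(c=2) hen(c=3) pear(c=9)]
  16. access hen: HIT, count now 4. Cache: [fox(c=1) cherry(c=2) hen(c=4) pear(c=9)]
  17. access hen: HIT, count now 5. Cache: [fox(c=1) cherry(c=2) hen(c=5) pear(c=9)]
  18. access hen: HIT, count now 6. Cache: [fox(c=1) cherry(c=2) hen(c=6) pear(c=9)]
  19. access hen: HIT, count now 7. Cache: [fox(c=1) cherry(c=2) hen(c=7) pear(c=9)]
  20. access bee: MISS. Cache: [fox(c=1) bee(c=1) cherry(c=2) hen(c=7) pear(c=9)]
  21. access bee: HIT, count now 2. Cache: [fox(c=1) cherry(c=2) bee(c=2) hen(c=7) pear(c=9)]
  22. access hen: HIT, count now 8. Cache: [fox(c=1) cherry(c=2) bee(c=2) hen(c=8) pear(c=9)]
  23. access hen: HIT, count now 9. Cache: [fox(c=1) cherry(c=2) bee(c=2) pear(c=9) hen(c=9)]
  24. access bee: HIT, count now 3. Cache: [fox(c=1) cherry(c=2) bee(c=3) pear(c=9) hen(c=9)]
  25. access bat: MISS, evict fox(c=1). Cache: [bat(c=1) cherry(c=2) bee(c=3) pear(c=9) hen(c=9)]
  26. access cherry: HIT, count now 3. Cache: [bat(c=1) bee(c=3) cherry(c=3) pear(c=9) hen(c=9)]
  27. access melon: MISS, evict bat(c=1). Cache: [melon(c=1) bee(c=3) cherry(c=3) pear(c=9) hen(c=9)]
  28. access hen: HIT, count now 10. Cache: [melon(c=1) bee(c=3) cherry(c=3) pear(c=9) hen(c=10)]
  29. access hen: HIT, count now 11. Cache: [melon(c=1) bee(c=3) cherry(c=3) pear(c=9) hen(c=11)]
  30. access pear: HIT, count now 10. Cache: [melon(c=1) bee(c=3) cherry(c=3) pear(c=10) hen(c=11)]
  31. access cherry: HIT, count now 4. Cache: [melon(c=1) bee(c=3) cherry(c=4) pear(c=10) hen(c=11)]
Total: 24 hits, 7 misses, 2 evictions

Hit rate = 24/31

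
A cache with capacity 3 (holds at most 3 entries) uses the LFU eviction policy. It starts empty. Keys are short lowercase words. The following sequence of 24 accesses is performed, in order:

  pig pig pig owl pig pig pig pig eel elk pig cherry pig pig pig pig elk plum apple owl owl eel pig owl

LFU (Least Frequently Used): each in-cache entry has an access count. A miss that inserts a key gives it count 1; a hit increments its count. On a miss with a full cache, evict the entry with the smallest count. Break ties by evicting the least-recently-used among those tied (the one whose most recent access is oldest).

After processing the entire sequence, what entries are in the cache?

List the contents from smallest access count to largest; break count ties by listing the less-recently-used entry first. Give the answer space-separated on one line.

Answer: eel owl pig

Derivation:
LFU simulation (capacity=3):
  1. access pig: MISS. Cache: [pig(c=1)]
  2. access pig: HIT, count now 2. Cache: [pig(c=2)]
  3. access pig: HIT, count now 3. Cache: [pig(c=3)]
  4. access owl: MISS. Cache: [owl(c=1) pig(c=3)]
  5. access pig: HIT, count now 4. Cache: [owl(c=1) pig(c=4)]
  6. access pig: HIT, count now 5. Cache: [owl(c=1) pig(c=5)]
  7. access pig: HIT, count now 6. Cache: [owl(c=1) pig(c=6)]
  8. access pig: HIT, count now 7. Cache: [owl(c=1) pig(c=7)]
  9. access eel: MISS. Cache: [owl(c=1) eel(c=1) pig(c=7)]
  10. access elk: MISS, evict owl(c=1). Cache: [eel(c=1) elk(c=1) pig(c=7)]
  11. access pig: HIT, count now 8. Cache: [eel(c=1) elk(c=1) pig(c=8)]
  12. access cherry: MISS, evict eel(c=1). Cache: [elk(c=1) cherry(c=1) pig(c=8)]
  13. access pig: HIT, count now 9. Cache: [elk(c=1) cherry(c=1) pig(c=9)]
  14. access pig: HIT, count now 10. Cache: [elk(c=1) cherry(c=1) pig(c=10)]
  15. access pig: HIT, count now 11. Cache: [elk(c=1) cherry(c=1) pig(c=11)]
  16. access pig: HIT, count now 12. Cache: [elk(c=1) cherry(c=1) pig(c=12)]
  17. access elk: HIT, count now 2. Cache: [cherry(c=1) elk(c=2) pig(c=12)]
  18. access plum: MISS, evict cherry(c=1). Cache: [plum(c=1) elk(c=2) pig(c=12)]
  19. access apple: MISS, evict plum(c=1). Cache: [apple(c=1) elk(c=2) pig(c=12)]
  20. access owl: MISS, evict apple(c=1). Cache: [owl(c=1) elk(c=2) pig(c=12)]
  21. access owl: HIT, count now 2. Cache: [elk(c=2) owl(c=2) pig(c=12)]
  22. access eel: MISS, evict elk(c=2). Cache: [eel(c=1) owl(c=2) pig(c=12)]
  23. access pig: HIT, count now 13. Cache: [eel(c=1) owl(c=2) pig(c=13)]
  24. access owl: HIT, count now 3. Cache: [eel(c=1) owl(c=3) pig(c=13)]
Total: 15 hits, 9 misses, 6 evictions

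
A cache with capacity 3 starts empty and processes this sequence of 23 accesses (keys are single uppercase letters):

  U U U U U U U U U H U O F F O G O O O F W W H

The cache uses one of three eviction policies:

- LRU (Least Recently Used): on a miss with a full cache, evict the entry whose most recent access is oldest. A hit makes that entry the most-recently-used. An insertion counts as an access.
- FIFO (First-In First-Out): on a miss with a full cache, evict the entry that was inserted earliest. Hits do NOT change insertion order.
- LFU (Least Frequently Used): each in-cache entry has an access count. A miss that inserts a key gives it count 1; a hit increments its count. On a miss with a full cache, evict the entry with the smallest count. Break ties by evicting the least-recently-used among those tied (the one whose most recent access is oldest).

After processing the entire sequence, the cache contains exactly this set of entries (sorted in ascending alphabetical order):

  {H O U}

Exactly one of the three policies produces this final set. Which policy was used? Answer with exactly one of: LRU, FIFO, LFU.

Answer: LFU

Derivation:
Simulating under each policy and comparing final sets:
  LRU: final set = {F H W} -> differs
  FIFO: final set = {G H W} -> differs
  LFU: final set = {H O U} -> MATCHES target
Only LFU produces the target set.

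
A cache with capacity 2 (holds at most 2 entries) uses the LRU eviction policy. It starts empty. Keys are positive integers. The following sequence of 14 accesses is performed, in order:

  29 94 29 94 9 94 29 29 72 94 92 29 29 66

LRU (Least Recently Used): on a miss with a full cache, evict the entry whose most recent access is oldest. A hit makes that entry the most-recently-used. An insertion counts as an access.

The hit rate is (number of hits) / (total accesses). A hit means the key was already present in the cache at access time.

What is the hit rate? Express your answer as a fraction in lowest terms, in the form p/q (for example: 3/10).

Answer: 5/14

Derivation:
LRU simulation (capacity=2):
  1. access 29: MISS. Cache (LRU->MRU): [29]
  2. access 94: MISS. Cache (LRU->MRU): [29 94]
  3. access 29: HIT. Cache (LRU->MRU): [94 29]
  4. access 94: HIT. Cache (LRU->MRU): [29 94]
  5. access 9: MISS, evict 29. Cache (LRU->MRU): [94 9]
  6. access 94: HIT. Cache (LRU->MRU): [9 94]
  7. access 29: MISS, evict 9. Cache (LRU->MRU): [94 29]
  8. access 29: HIT. Cache (LRU->MRU): [94 29]
  9. access 72: MISS, evict 94. Cache (LRU->MRU): [29 72]
  10. access 94: MISS, evict 29. Cache (LRU->MRU): [72 94]
  11. access 92: MISS, evict 72. Cache (LRU->MRU): [94 92]
  12. access 29: MISS, evict 94. Cache (LRU->MRU): [92 29]
  13. access 29: HIT. Cache (LRU->MRU): [92 29]
  14. access 66: MISS, evict 92. Cache (LRU->MRU): [29 66]
Total: 5 hits, 9 misses, 7 evictions

Hit rate = 5/14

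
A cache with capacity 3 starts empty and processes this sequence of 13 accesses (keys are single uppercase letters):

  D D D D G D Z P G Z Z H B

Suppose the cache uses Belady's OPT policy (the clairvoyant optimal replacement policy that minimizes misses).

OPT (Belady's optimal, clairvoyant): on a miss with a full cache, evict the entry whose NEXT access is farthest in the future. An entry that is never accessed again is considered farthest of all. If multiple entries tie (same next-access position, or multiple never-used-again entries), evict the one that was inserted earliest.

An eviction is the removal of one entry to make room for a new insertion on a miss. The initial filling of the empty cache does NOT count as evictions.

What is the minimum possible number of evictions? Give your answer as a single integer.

Answer: 3

Derivation:
OPT (Belady) simulation (capacity=3):
  1. access D: MISS. Cache: [D]
  2. access D: HIT. Next use of D: step 3. Cache: [D]
  3. access D: HIT. Next use of D: step 4. Cache: [D]
  4. access D: HIT. Next use of D: step 6. Cache: [D]
  5. access G: MISS. Cache: [D G]
  6. access D: HIT. Next use of D: never. Cache: [D G]
  7. access Z: MISS. Cache: [D G Z]
  8. access P: MISS, evict D (next use: never). Cache: [G Z P]
  9. access G: HIT. Next use of G: never. Cache: [G Z P]
  10. access Z: HIT. Next use of Z: step 11. Cache: [G Z P]
  11. access Z: HIT. Next use of Z: never. Cache: [G Z P]
  12. access H: MISS, evict G (next use: never). Cache: [Z P H]
  13. access B: MISS, evict Z (next use: never). Cache: [P H B]
Total: 7 hits, 6 misses, 3 evictions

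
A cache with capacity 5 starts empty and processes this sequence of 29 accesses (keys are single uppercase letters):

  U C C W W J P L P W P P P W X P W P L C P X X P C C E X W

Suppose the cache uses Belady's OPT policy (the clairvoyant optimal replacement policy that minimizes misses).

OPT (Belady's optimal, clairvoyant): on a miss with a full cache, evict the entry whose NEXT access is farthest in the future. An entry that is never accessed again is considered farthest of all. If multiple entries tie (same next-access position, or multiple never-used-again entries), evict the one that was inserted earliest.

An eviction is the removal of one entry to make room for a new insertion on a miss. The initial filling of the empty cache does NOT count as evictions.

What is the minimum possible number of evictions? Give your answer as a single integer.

Answer: 3

Derivation:
OPT (Belady) simulation (capacity=5):
  1. access U: MISS. Cache: [U]
  2. access C: MISS. Cache: [U C]
  3. access C: HIT. Next use of C: step 20. Cache: [U C]
  4. access W: MISS. Cache: [U C W]
  5. access W: HIT. Next use of W: step 10. Cache: [U C W]
  6. access J: MISS. Cache: [U C W J]
  7. access P: MISS. Cache: [U C W J P]
  8. access L: MISS, evict U (next use: never). Cache: [C W J P L]
  9. access P: HIT. Next use of P: step 11. Cache: [C W J P L]
  10. access W: HIT. Next use of W: step 14. Cache: [C W J P L]
  11. access P: HIT. Next use of P: step 12. Cache: [C W J P L]
  12. access P: HIT. Next use of P: step 13. Cache: [C W J P L]
  13. access P: HIT. Next use of P: step 16. Cache: [C W J P L]
  14. access W: HIT. Next use of W: step 17. Cache: [C W J P L]
  15. access X: MISS, evict J (next use: never). Cache: [C W P L X]
  16. access P: HIT. Next use of P: step 18. Cache: [C W P L X]
  17. access W: HIT. Next use of W: step 29. Cache: [C W P L X]
  18. access P: HIT. Next use of P: step 21. Cache: [C W P L X]
  19. access L: HIT. Next use of L: never. Cache: [C W P L X]
  20. access C: HIT. Next use of C: step 25. Cache: [C W P L X]
  21. access P: HIT. Next use of P: step 24. Cache: [C W P L X]
  22. access X: HIT. Next use of X: step 23. Cache: [C W P L X]
  23. access X: HIT. Next use of X: step 28. Cache: [C W P L X]
  24. access P: HIT. Next use of P: never. Cache: [C W P L X]
  25. access C: HIT. Next use of C: step 26. Cache: [C W P L X]
  26. access C: HIT. Next use of C: never. Cache: [C W P L X]
  27. access E: MISS, evict C (next use: never). Cache: [W P L X E]
  28. access X: HIT. Next use of X: never. Cache: [W P L X E]
  29. access W: HIT. Next use of W: never. Cache: [W P L X E]
Total: 21 hits, 8 misses, 3 evictions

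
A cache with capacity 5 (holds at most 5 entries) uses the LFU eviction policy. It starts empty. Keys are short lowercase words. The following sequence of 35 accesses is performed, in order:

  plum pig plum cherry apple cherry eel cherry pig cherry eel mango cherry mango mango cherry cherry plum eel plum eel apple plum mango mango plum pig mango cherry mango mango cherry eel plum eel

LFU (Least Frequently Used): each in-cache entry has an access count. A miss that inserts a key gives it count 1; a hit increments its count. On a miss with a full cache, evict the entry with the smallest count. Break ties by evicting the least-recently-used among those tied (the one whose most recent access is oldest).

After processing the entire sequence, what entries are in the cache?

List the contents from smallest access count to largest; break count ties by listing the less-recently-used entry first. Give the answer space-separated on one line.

LFU simulation (capacity=5):
  1. access plum: MISS. Cache: [plum(c=1)]
  2. access pig: MISS. Cache: [plum(c=1) pig(c=1)]
  3. access plum: HIT, count now 2. Cache: [pig(c=1) plum(c=2)]
  4. access cherry: MISS. Cache: [pig(c=1) cherry(c=1) plum(c=2)]
  5. access apple: MISS. Cache: [pig(c=1) cherry(c=1) apple(c=1) plum(c=2)]
  6. access cherry: HIT, count now 2. Cache: [pig(c=1) apple(c=1) plum(c=2) cherry(c=2)]
  7. access eel: MISS. Cache: [pig(c=1) apple(c=1) eel(c=1) plum(c=2) cherry(c=2)]
  8. access cherry: HIT, count now 3. Cache: [pig(c=1) apple(c=1) eel(c=1) plum(c=2) cherry(c=3)]
  9. access pig: HIT, count now 2. Cache: [apple(c=1) eel(c=1) plum(c=2) pig(c=2) cherry(c=3)]
  10. access cherry: HIT, count now 4. Cache: [apple(c=1) eel(c=1) plum(c=2) pig(c=2) cherry(c=4)]
  11. access eel: HIT, count now 2. Cache: [apple(c=1) plum(c=2) pig(c=2) eel(c=2) cherry(c=4)]
  12. access mango: MISS, evict apple(c=1). Cache: [mango(c=1) plum(c=2) pig(c=2) eel(c=2) cherry(c=4)]
  13. access cherry: HIT, count now 5. Cache: [mango(c=1) plum(c=2) pig(c=2) eel(c=2) cherry(c=5)]
  14. access mango: HIT, count now 2. Cache: [plum(c=2) pig(c=2) eel(c=2) mango(c=2) cherry(c=5)]
  15. access mango: HIT, count now 3. Cache: [plum(c=2) pig(c=2) eel(c=2) mango(c=3) cherry(c=5)]
  16. access cherry: HIT, count now 6. Cache: [plum(c=2) pig(c=2) eel(c=2) mango(c=3) cherry(c=6)]
  17. access cherry: HIT, count now 7. Cache: [plum(c=2) pig(c=2) eel(c=2) mango(c=3) cherry(c=7)]
  18. access plum: HIT, count now 3. Cache: [pig(c=2) eel(c=2) mango(c=3) plum(c=3) cherry(c=7)]
  19. access eel: HIT, count now 3. Cache: [pig(c=2) mango(c=3) plum(c=3) eel(c=3) cherry(c=7)]
  20. access plum: HIT, count now 4. Cache: [pig(c=2) mango(c=3) eel(c=3) plum(c=4) cherry(c=7)]
  21. access eel: HIT, count now 4. Cache: [pig(c=2) mango(c=3) plum(c=4) eel(c=4) cherry(c=7)]
  22. access apple: MISS, evict pig(c=2). Cache: [apple(c=1) mango(c=3) plum(c=4) eel(c=4) cherry(c=7)]
  23. access plum: HIT, count now 5. Cache: [apple(c=1) mango(c=3) eel(c=4) plum(c=5) cherry(c=7)]
  24. access mango: HIT, count now 4. Cache: [apple(c=1) eel(c=4) mango(c=4) plum(c=5) cherry(c=7)]
  25. access mango: HIT, count now 5. Cache: [apple(c=1) eel(c=4) plum(c=5) mango(c=5) cherry(c=7)]
  26. access plum: HIT, count now 6. Cache: [apple(c=1) eel(c=4) mango(c=5) plum(c=6) cherry(c=7)]
  27. access pig: MISS, evict apple(c=1). Cache: [pig(c=1) eel(c=4) mango(c=5) plum(c=6) cherry(c=7)]
  28. access mango: HIT, count now 6. Cache: [pig(c=1) eel(c=4) plum(c=6) mango(c=6) cherry(c=7)]
  29. access cherry: HIT, count now 8. Cache: [pig(c=1) eel(c=4) plum(c=6) mango(c=6) cherry(c=8)]
  30. access mango: HIT, count now 7. Cache: [pig(c=1) eel(c=4) plum(c=6) mango(c=7) cherry(c=8)]
  31. access mango: HIT, count now 8. Cache: [pig(c=1) eel(c=4) plum(c=6) cherry(c=8) mango(c=8)]
  32. access cherry: HIT, count now 9. Cache: [pig(c=1) eel(c=4) plum(c=6) mango(c=8) cherry(c=9)]
  33. access eel: HIT, count now 5. Cache: [pig(c=1) eel(c=5) plum(c=6) mango(c=8) cherry(c=9)]
  34. access plum: HIT, count now 7. Cache: [pig(c=1) eel(c=5) plum(c=7) mango(c=8) cherry(c=9)]
  35. access eel: HIT, count now 6. Cache: [pig(c=1) eel(c=6) plum(c=7) mango(c=8) cherry(c=9)]
Total: 27 hits, 8 misses, 3 evictions

Answer: pig eel plum mango cherry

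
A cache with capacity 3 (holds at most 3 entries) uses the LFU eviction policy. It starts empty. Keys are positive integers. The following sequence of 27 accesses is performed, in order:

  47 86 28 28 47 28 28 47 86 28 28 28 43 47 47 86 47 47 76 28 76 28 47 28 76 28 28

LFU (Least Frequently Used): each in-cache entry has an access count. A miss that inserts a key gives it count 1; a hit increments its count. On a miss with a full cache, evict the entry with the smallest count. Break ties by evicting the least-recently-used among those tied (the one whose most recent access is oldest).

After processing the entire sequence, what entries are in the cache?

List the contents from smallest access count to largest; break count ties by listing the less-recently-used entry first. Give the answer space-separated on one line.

LFU simulation (capacity=3):
  1. access 47: MISS. Cache: [47(c=1)]
  2. access 86: MISS. Cache: [47(c=1) 86(c=1)]
  3. access 28: MISS. Cache: [47(c=1) 86(c=1) 28(c=1)]
  4. access 28: HIT, count now 2. Cache: [47(c=1) 86(c=1) 28(c=2)]
  5. access 47: HIT, count now 2. Cache: [86(c=1) 28(c=2) 47(c=2)]
  6. access 28: HIT, count now 3. Cache: [86(c=1) 47(c=2) 28(c=3)]
  7. access 28: HIT, count now 4. Cache: [86(c=1) 47(c=2) 28(c=4)]
  8. access 47: HIT, count now 3. Cache: [86(c=1) 47(c=3) 28(c=4)]
  9. access 86: HIT, count now 2. Cache: [86(c=2) 47(c=3) 28(c=4)]
  10. access 28: HIT, count now 5. Cache: [86(c=2) 47(c=3) 28(c=5)]
  11. access 28: HIT, count now 6. Cache: [86(c=2) 47(c=3) 28(c=6)]
  12. access 28: HIT, count now 7. Cache: [86(c=2) 47(c=3) 28(c=7)]
  13. access 43: MISS, evict 86(c=2). Cache: [43(c=1) 47(c=3) 28(c=7)]
  14. access 47: HIT, count now 4. Cache: [43(c=1) 47(c=4) 28(c=7)]
  15. access 47: HIT, count now 5. Cache: [43(c=1) 47(c=5) 28(c=7)]
  16. access 86: MISS, evict 43(c=1). Cache: [86(c=1) 47(c=5) 28(c=7)]
  17. access 47: HIT, count now 6. Cache: [86(c=1) 47(c=6) 28(c=7)]
  18. access 47: HIT, count now 7. Cache: [86(c=1) 28(c=7) 47(c=7)]
  19. access 76: MISS, evict 86(c=1). Cache: [76(c=1) 28(c=7) 47(c=7)]
  20. access 28: HIT, count now 8. Cache: [76(c=1) 47(c=7) 28(c=8)]
  21. access 76: HIT, count now 2. Cache: [76(c=2) 47(c=7) 28(c=8)]
  22. access 28: HIT, count now 9. Cache: [76(c=2) 47(c=7) 28(c=9)]
  23. access 47: HIT, count now 8. Cache: [76(c=2) 47(c=8) 28(c=9)]
  24. access 28: HIT, count now 10. Cache: [76(c=2) 47(c=8) 28(c=10)]
  25. access 76: HIT, count now 3. Cache: [76(c=3) 47(c=8) 28(c=10)]
  26. access 28: HIT, count now 11. Cache: [76(c=3) 47(c=8) 28(c=11)]
  27. access 28: HIT, count now 12. Cache: [76(c=3) 47(c=8) 28(c=12)]
Total: 21 hits, 6 misses, 3 evictions

Answer: 76 47 28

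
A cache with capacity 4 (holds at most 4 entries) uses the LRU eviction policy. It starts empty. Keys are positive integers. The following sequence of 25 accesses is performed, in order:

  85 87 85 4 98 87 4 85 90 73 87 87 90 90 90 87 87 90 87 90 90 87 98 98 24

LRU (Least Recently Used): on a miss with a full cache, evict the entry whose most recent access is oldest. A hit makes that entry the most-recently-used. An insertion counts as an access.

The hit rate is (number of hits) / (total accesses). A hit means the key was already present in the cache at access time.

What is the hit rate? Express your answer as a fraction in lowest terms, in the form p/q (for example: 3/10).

LRU simulation (capacity=4):
  1. access 85: MISS. Cache (LRU->MRU): [85]
  2. access 87: MISS. Cache (LRU->MRU): [85 87]
  3. access 85: HIT. Cache (LRU->MRU): [87 85]
  4. access 4: MISS. Cache (LRU->MRU): [87 85 4]
  5. access 98: MISS. Cache (LRU->MRU): [87 85 4 98]
  6. access 87: HIT. Cache (LRU->MRU): [85 4 98 87]
  7. access 4: HIT. Cache (LRU->MRU): [85 98 87 4]
  8. access 85: HIT. Cache (LRU->MRU): [98 87 4 85]
  9. access 90: MISS, evict 98. Cache (LRU->MRU): [87 4 85 90]
  10. access 73: MISS, evict 87. Cache (LRU->MRU): [4 85 90 73]
  11. access 87: MISS, evict 4. Cache (LRU->MRU): [85 90 73 87]
  12. access 87: HIT. Cache (LRU->MRU): [85 90 73 87]
  13. access 90: HIT. Cache (LRU->MRU): [85 73 87 90]
  14. access 90: HIT. Cache (LRU->MRU): [85 73 87 90]
  15. access 90: HIT. Cache (LRU->MRU): [85 73 87 90]
  16. access 87: HIT. Cache (LRU->MRU): [85 73 90 87]
  17. access 87: HIT. Cache (LRU->MRU): [85 73 90 87]
  18. access 90: HIT. Cache (LRU->MRU): [85 73 87 90]
  19. access 87: HIT. Cache (LRU->MRU): [85 73 90 87]
  20. access 90: HIT. Cache (LRU->MRU): [85 73 87 90]
  21. access 90: HIT. Cache (LRU->MRU): [85 73 87 90]
  22. access 87: HIT. Cache (LRU->MRU): [85 73 90 87]
  23. access 98: MISS, evict 85. Cache (LRU->MRU): [73 90 87 98]
  24. access 98: HIT. Cache (LRU->MRU): [73 90 87 98]
  25. access 24: MISS, evict 73. Cache (LRU->MRU): [90 87 98 24]
Total: 16 hits, 9 misses, 5 evictions

Hit rate = 16/25

Answer: 16/25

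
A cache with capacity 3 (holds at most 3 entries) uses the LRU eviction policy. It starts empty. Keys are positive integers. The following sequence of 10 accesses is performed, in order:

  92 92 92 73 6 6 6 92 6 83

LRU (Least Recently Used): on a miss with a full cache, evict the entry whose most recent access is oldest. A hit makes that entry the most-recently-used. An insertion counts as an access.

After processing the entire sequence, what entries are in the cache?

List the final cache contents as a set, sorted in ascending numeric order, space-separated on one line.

LRU simulation (capacity=3):
  1. access 92: MISS. Cache (LRU->MRU): [92]
  2. access 92: HIT. Cache (LRU->MRU): [92]
  3. access 92: HIT. Cache (LRU->MRU): [92]
  4. access 73: MISS. Cache (LRU->MRU): [92 73]
  5. access 6: MISS. Cache (LRU->MRU): [92 73 6]
  6. access 6: HIT. Cache (LRU->MRU): [92 73 6]
  7. access 6: HIT. Cache (LRU->MRU): [92 73 6]
  8. access 92: HIT. Cache (LRU->MRU): [73 6 92]
  9. access 6: HIT. Cache (LRU->MRU): [73 92 6]
  10. access 83: MISS, evict 73. Cache (LRU->MRU): [92 6 83]
Total: 6 hits, 4 misses, 1 evictions

Answer: 6 83 92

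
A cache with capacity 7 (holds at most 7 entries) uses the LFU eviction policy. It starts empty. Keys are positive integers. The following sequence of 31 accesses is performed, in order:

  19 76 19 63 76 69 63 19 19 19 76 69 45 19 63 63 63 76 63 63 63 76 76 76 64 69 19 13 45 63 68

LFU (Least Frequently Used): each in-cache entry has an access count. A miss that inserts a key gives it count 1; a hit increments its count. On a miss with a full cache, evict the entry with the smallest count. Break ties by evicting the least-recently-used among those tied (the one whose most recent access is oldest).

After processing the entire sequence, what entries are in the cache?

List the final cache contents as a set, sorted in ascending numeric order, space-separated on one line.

Answer: 13 19 45 63 68 69 76

Derivation:
LFU simulation (capacity=7):
  1. access 19: MISS. Cache: [19(c=1)]
  2. access 76: MISS. Cache: [19(c=1) 76(c=1)]
  3. access 19: HIT, count now 2. Cache: [76(c=1) 19(c=2)]
  4. access 63: MISS. Cache: [76(c=1) 63(c=1) 19(c=2)]
  5. access 76: HIT, count now 2. Cache: [63(c=1) 19(c=2) 76(c=2)]
  6. access 69: MISS. Cache: [63(c=1) 69(c=1) 19(c=2) 76(c=2)]
  7. access 63: HIT, count now 2. Cache: [69(c=1) 19(c=2) 76(c=2) 63(c=2)]
  8. access 19: HIT, count now 3. Cache: [69(c=1) 76(c=2) 63(c=2) 19(c=3)]
  9. access 19: HIT, count now 4. Cache: [69(c=1) 76(c=2) 63(c=2) 19(c=4)]
  10. access 19: HIT, count now 5. Cache: [69(c=1) 76(c=2) 63(c=2) 19(c=5)]
  11. access 76: HIT, count now 3. Cache: [69(c=1) 63(c=2) 76(c=3) 19(c=5)]
  12. access 69: HIT, count now 2. Cache: [63(c=2) 69(c=2) 76(c=3) 19(c=5)]
  13. access 45: MISS. Cache: [45(c=1) 63(c=2) 69(c=2) 76(c=3) 19(c=5)]
  14. access 19: HIT, count now 6. Cache: [45(c=1) 63(c=2) 69(c=2) 76(c=3) 19(c=6)]
  15. access 63: HIT, count now 3. Cache: [45(c=1) 69(c=2) 76(c=3) 63(c=3) 19(c=6)]
  16. access 63: HIT, count now 4. Cache: [45(c=1) 69(c=2) 76(c=3) 63(c=4) 19(c=6)]
  17. access 63: HIT, count now 5. Cache: [45(c=1) 69(c=2) 76(c=3) 63(c=5) 19(c=6)]
  18. access 76: HIT, count now 4. Cache: [45(c=1) 69(c=2) 76(c=4) 63(c=5) 19(c=6)]
  19. access 63: HIT, count now 6. Cache: [45(c=1) 69(c=2) 76(c=4) 19(c=6) 63(c=6)]
  20. access 63: HIT, count now 7. Cache: [45(c=1) 69(c=2) 76(c=4) 19(c=6) 63(c=7)]
  21. access 63: HIT, count now 8. Cache: [45(c=1) 69(c=2) 76(c=4) 19(c=6) 63(c=8)]
  22. access 76: HIT, count now 5. Cache: [45(c=1) 69(c=2) 76(c=5) 19(c=6) 63(c=8)]
  23. access 76: HIT, count now 6. Cache: [45(c=1) 69(c=2) 19(c=6) 76(c=6) 63(c=8)]
  24. access 76: HIT, count now 7. Cache: [45(c=1) 69(c=2) 19(c=6) 76(c=7) 63(c=8)]
  25. access 64: MISS. Cache: [45(c=1) 64(c=1) 69(c=2) 19(c=6) 76(c=7) 63(c=8)]
  26. access 69: HIT, count now 3. Cache: [45(c=1) 64(c=1) 69(c=3) 19(c=6) 76(c=7) 63(c=8)]
  27. access 19: HIT, count now 7. Cache: [45(c=1) 64(c=1) 69(c=3) 76(c=7) 19(c=7) 63(c=8)]
  28. access 13: MISS. Cache: [45(c=1) 64(c=1) 13(c=1) 69(c=3) 76(c=7) 19(c=7) 63(c=8)]
  29. access 45: HIT, count now 2. Cache: [64(c=1) 13(c=1) 45(c=2) 69(c=3) 76(c=7) 19(c=7) 63(c=8)]
  30. access 63: HIT, count now 9. Cache: [64(c=1) 13(c=1) 45(c=2) 69(c=3) 76(c=7) 19(c=7) 63(c=9)]
  31. access 68: MISS, evict 64(c=1). Cache: [13(c=1) 68(c=1) 45(c=2) 69(c=3) 76(c=7) 19(c=7) 63(c=9)]
Total: 23 hits, 8 misses, 1 evictions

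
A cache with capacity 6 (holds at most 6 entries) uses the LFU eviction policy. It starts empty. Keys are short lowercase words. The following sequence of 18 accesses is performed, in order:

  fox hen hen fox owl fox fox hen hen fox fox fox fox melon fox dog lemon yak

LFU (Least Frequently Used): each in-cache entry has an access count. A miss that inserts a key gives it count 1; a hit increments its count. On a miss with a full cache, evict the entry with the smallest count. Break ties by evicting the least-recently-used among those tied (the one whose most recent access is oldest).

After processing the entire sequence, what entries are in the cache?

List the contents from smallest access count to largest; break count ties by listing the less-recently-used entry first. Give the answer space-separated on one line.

Answer: melon dog lemon yak hen fox

Derivation:
LFU simulation (capacity=6):
  1. access fox: MISS. Cache: [fox(c=1)]
  2. access hen: MISS. Cache: [fox(c=1) hen(c=1)]
  3. access hen: HIT, count now 2. Cache: [fox(c=1) hen(c=2)]
  4. access fox: HIT, count now 2. Cache: [hen(c=2) fox(c=2)]
  5. access owl: MISS. Cache: [owl(c=1) hen(c=2) fox(c=2)]
  6. access fox: HIT, count now 3. Cache: [owl(c=1) hen(c=2) fox(c=3)]
  7. access fox: HIT, count now 4. Cache: [owl(c=1) hen(c=2) fox(c=4)]
  8. access hen: HIT, count now 3. Cache: [owl(c=1) hen(c=3) fox(c=4)]
  9. access hen: HIT, count now 4. Cache: [owl(c=1) fox(c=4) hen(c=4)]
  10. access fox: HIT, count now 5. Cache: [owl(c=1) hen(c=4) fox(c=5)]
  11. access fox: HIT, count now 6. Cache: [owl(c=1) hen(c=4) fox(c=6)]
  12. access fox: HIT, count now 7. Cache: [owl(c=1) hen(c=4) fox(c=7)]
  13. access fox: HIT, count now 8. Cache: [owl(c=1) hen(c=4) fox(c=8)]
  14. access melon: MISS. Cache: [owl(c=1) melon(c=1) hen(c=4) fox(c=8)]
  15. access fox: HIT, count now 9. Cache: [owl(c=1) melon(c=1) hen(c=4) fox(c=9)]
  16. access dog: MISS. Cache: [owl(c=1) melon(c=1) dog(c=1) hen(c=4) fox(c=9)]
  17. access lemon: MISS. Cache: [owl(c=1) melon(c=1) dog(c=1) lemon(c=1) hen(c=4) fox(c=9)]
  18. access yak: MISS, evict owl(c=1). Cache: [melon(c=1) dog(c=1) lemon(c=1) yak(c=1) hen(c=4) fox(c=9)]
Total: 11 hits, 7 misses, 1 evictions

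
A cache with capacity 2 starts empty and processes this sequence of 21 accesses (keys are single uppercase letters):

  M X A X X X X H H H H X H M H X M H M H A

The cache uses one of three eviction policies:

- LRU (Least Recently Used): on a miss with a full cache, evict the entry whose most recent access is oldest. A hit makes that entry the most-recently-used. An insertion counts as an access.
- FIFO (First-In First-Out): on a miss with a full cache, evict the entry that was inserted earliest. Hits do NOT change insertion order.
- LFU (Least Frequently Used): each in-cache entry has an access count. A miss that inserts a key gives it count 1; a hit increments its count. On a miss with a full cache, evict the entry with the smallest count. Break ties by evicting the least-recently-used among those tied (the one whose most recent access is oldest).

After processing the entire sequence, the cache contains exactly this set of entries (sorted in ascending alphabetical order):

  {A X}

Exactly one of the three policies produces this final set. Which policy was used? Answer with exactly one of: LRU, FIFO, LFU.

Simulating under each policy and comparing final sets:
  LRU: final set = {A H} -> differs
  FIFO: final set = {A H} -> differs
  LFU: final set = {A X} -> MATCHES target
Only LFU produces the target set.

Answer: LFU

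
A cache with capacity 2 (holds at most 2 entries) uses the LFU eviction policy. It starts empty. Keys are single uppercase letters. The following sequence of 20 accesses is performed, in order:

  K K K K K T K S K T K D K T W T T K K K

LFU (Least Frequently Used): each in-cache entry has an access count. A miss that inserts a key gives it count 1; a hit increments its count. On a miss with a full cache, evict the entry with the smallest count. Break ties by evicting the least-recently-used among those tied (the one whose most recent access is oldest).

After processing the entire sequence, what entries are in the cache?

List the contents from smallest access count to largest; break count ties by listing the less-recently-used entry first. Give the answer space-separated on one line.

LFU simulation (capacity=2):
  1. access K: MISS. Cache: [K(c=1)]
  2. access K: HIT, count now 2. Cache: [K(c=2)]
  3. access K: HIT, count now 3. Cache: [K(c=3)]
  4. access K: HIT, count now 4. Cache: [K(c=4)]
  5. access K: HIT, count now 5. Cache: [K(c=5)]
  6. access T: MISS. Cache: [T(c=1) K(c=5)]
  7. access K: HIT, count now 6. Cache: [T(c=1) K(c=6)]
  8. access S: MISS, evict T(c=1). Cache: [S(c=1) K(c=6)]
  9. access K: HIT, count now 7. Cache: [S(c=1) K(c=7)]
  10. access T: MISS, evict S(c=1). Cache: [T(c=1) K(c=7)]
  11. access K: HIT, count now 8. Cache: [T(c=1) K(c=8)]
  12. access D: MISS, evict T(c=1). Cache: [D(c=1) K(c=8)]
  13. access K: HIT, count now 9. Cache: [D(c=1) K(c=9)]
  14. access T: MISS, evict D(c=1). Cache: [T(c=1) K(c=9)]
  15. access W: MISS, evict T(c=1). Cache: [W(c=1) K(c=9)]
  16. access T: MISS, evict W(c=1). Cache: [T(c=1) K(c=9)]
  17. access T: HIT, count now 2. Cache: [T(c=2) K(c=9)]
  18. access K: HIT, count now 10. Cache: [T(c=2) K(c=10)]
  19. access K: HIT, count now 11. Cache: [T(c=2) K(c=11)]
  20. access K: HIT, count now 12. Cache: [T(c=2) K(c=12)]
Total: 12 hits, 8 misses, 6 evictions

Answer: T K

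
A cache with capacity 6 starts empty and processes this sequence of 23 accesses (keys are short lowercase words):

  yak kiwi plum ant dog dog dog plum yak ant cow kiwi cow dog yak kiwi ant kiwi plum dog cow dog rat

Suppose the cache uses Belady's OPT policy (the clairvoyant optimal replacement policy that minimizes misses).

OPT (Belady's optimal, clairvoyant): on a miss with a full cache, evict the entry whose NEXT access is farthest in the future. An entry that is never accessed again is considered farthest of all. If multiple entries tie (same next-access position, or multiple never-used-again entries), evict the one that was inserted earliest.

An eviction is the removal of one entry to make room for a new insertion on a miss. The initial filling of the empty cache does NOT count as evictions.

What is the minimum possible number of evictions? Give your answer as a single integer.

Answer: 1

Derivation:
OPT (Belady) simulation (capacity=6):
  1. access yak: MISS. Cache: [yak]
  2. access kiwi: MISS. Cache: [yak kiwi]
  3. access plum: MISS. Cache: [yak kiwi plum]
  4. access ant: MISS. Cache: [yak kiwi plum ant]
  5. access dog: MISS. Cache: [yak kiwi plum ant dog]
  6. access dog: HIT. Next use of dog: step 7. Cache: [yak kiwi plum ant dog]
  7. access dog: HIT. Next use of dog: step 14. Cache: [yak kiwi plum ant dog]
  8. access plum: HIT. Next use of plum: step 19. Cache: [yak kiwi plum ant dog]
  9. access yak: HIT. Next use of yak: step 15. Cache: [yak kiwi plum ant dog]
  10. access ant: HIT. Next use of ant: step 17. Cache: [yak kiwi plum ant dog]
  11. access cow: MISS. Cache: [yak kiwi plum ant dog cow]
  12. access kiwi: HIT. Next use of kiwi: step 16. Cache: [yak kiwi plum ant dog cow]
  13. access cow: HIT. Next use of cow: step 21. Cache: [yak kiwi plum ant dog cow]
  14. access dog: HIT. Next use of dog: step 20. Cache: [yak kiwi plum ant dog cow]
  15. access yak: HIT. Next use of yak: never. Cache: [yak kiwi plum ant dog cow]
  16. access kiwi: HIT. Next use of kiwi: step 18. Cache: [yak kiwi plum ant dog cow]
  17. access ant: HIT. Next use of ant: never. Cache: [yak kiwi plum ant dog cow]
  18. access kiwi: HIT. Next use of kiwi: never. Cache: [yak kiwi plum ant dog cow]
  19. access plum: HIT. Next use of plum: never. Cache: [yak kiwi plum ant dog cow]
  20. access dog: HIT. Next use of dog: step 22. Cache: [yak kiwi plum ant dog cow]
  21. access cow: HIT. Next use of cow: never. Cache: [yak kiwi plum ant dog cow]
  22. access dog: HIT. Next use of dog: never. Cache: [yak kiwi plum ant dog cow]
  23. access rat: MISS, evict yak (next use: never). Cache: [kiwi plum ant dog cow rat]
Total: 16 hits, 7 misses, 1 evictions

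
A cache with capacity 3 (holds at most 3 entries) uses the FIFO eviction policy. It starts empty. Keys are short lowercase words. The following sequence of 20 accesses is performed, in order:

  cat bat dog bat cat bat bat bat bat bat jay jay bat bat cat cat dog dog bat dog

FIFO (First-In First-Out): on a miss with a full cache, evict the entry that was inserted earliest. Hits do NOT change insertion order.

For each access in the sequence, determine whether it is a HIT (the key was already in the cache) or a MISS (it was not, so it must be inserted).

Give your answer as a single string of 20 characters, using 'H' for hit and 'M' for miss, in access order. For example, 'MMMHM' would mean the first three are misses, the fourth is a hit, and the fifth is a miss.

FIFO simulation (capacity=3):
  1. access cat: MISS. Cache (old->new): [cat]
  2. access bat: MISS. Cache (old->new): [cat bat]
  3. access dog: MISS. Cache (old->new): [cat bat dog]
  4. access bat: HIT. Cache (old->new): [cat bat dog]
  5. access cat: HIT. Cache (old->new): [cat bat dog]
  6. access bat: HIT. Cache (old->new): [cat bat dog]
  7. access bat: HIT. Cache (old->new): [cat bat dog]
  8. access bat: HIT. Cache (old->new): [cat bat dog]
  9. access bat: HIT. Cache (old->new): [cat bat dog]
  10. access bat: HIT. Cache (old->new): [cat bat dog]
  11. access jay: MISS, evict cat. Cache (old->new): [bat dog jay]
  12. access jay: HIT. Cache (old->new): [bat dog jay]
  13. access bat: HIT. Cache (old->new): [bat dog jay]
  14. access bat: HIT. Cache (old->new): [bat dog jay]
  15. access cat: MISS, evict bat. Cache (old->new): [dog jay cat]
  16. access cat: HIT. Cache (old->new): [dog jay cat]
  17. access dog: HIT. Cache (old->new): [dog jay cat]
  18. access dog: HIT. Cache (old->new): [dog jay cat]
  19. access bat: MISS, evict dog. Cache (old->new): [jay cat bat]
  20. access dog: MISS, evict jay. Cache (old->new): [cat bat dog]
Total: 13 hits, 7 misses, 4 evictions

Answer: MMMHHHHHHHMHHHMHHHMM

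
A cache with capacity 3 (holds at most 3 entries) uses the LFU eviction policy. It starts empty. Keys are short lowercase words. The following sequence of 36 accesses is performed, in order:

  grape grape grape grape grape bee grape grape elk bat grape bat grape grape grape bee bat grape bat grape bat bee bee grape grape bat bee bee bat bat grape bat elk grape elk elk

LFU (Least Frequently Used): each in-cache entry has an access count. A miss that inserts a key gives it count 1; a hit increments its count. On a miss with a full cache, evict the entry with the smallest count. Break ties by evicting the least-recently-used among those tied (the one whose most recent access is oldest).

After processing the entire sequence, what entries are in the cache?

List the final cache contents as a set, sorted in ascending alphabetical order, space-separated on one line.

Answer: bat elk grape

Derivation:
LFU simulation (capacity=3):
  1. access grape: MISS. Cache: [grape(c=1)]
  2. access grape: HIT, count now 2. Cache: [grape(c=2)]
  3. access grape: HIT, count now 3. Cache: [grape(c=3)]
  4. access grape: HIT, count now 4. Cache: [grape(c=4)]
  5. access grape: HIT, count now 5. Cache: [grape(c=5)]
  6. access bee: MISS. Cache: [bee(c=1) grape(c=5)]
  7. access grape: HIT, count now 6. Cache: [bee(c=1) grape(c=6)]
  8. access grape: HIT, count now 7. Cache: [bee(c=1) grape(c=7)]
  9. access elk: MISS. Cache: [bee(c=1) elk(c=1) grape(c=7)]
  10. access bat: MISS, evict bee(c=1). Cache: [elk(c=1) bat(c=1) grape(c=7)]
  11. access grape: HIT, count now 8. Cache: [elk(c=1) bat(c=1) grape(c=8)]
  12. access bat: HIT, count now 2. Cache: [elk(c=1) bat(c=2) grape(c=8)]
  13. access grape: HIT, count now 9. Cache: [elk(c=1) bat(c=2) grape(c=9)]
  14. access grape: HIT, count now 10. Cache: [elk(c=1) bat(c=2) grape(c=10)]
  15. access grape: HIT, count now 11. Cache: [elk(c=1) bat(c=2) grape(c=11)]
  16. access bee: MISS, evict elk(c=1). Cache: [bee(c=1) bat(c=2) grape(c=11)]
  17. access bat: HIT, count now 3. Cache: [bee(c=1) bat(c=3) grape(c=11)]
  18. access grape: HIT, count now 12. Cache: [bee(c=1) bat(c=3) grape(c=12)]
  19. access bat: HIT, count now 4. Cache: [bee(c=1) bat(c=4) grape(c=12)]
  20. access grape: HIT, count now 13. Cache: [bee(c=1) bat(c=4) grape(c=13)]
  21. access bat: HIT, count now 5. Cache: [bee(c=1) bat(c=5) grape(c=13)]
  22. access bee: HIT, count now 2. Cache: [bee(c=2) bat(c=5) grape(c=13)]
  23. access bee: HIT, count now 3. Cache: [bee(c=3) bat(c=5) grape(c=13)]
  24. access grape: HIT, count now 14. Cache: [bee(c=3) bat(c=5) grape(c=14)]
  25. access grape: HIT, count now 15. Cache: [bee(c=3) bat(c=5) grape(c=15)]
  26. access bat: HIT, count now 6. Cache: [bee(c=3) bat(c=6) grape(c=15)]
  27. access bee: HIT, count now 4. Cache: [bee(c=4) bat(c=6) grape(c=15)]
  28. access bee: HIT, count now 5. Cache: [bee(c=5) bat(c=6) grape(c=15)]
  29. access bat: HIT, count now 7. Cache: [bee(c=5) bat(c=7) grape(c=15)]
  30. access bat: HIT, count now 8. Cache: [bee(c=5) bat(c=8) grape(c=15)]
  31. access grape: HIT, count now 16. Cache: [bee(c=5) bat(c=8) grape(c=16)]
  32. access bat: HIT, count now 9. Cache: [bee(c=5) bat(c=9) grape(c=16)]
  33. access elk: MISS, evict bee(c=5). Cache: [elk(c=1) bat(c=9) grape(c=16)]
  34. access grape: HIT, count now 17. Cache: [elk(c=1) bat(c=9) grape(c=17)]
  35. access elk: HIT, count now 2. Cache: [elk(c=2) bat(c=9) grape(c=17)]
  36. access elk: HIT, count now 3. Cache: [elk(c=3) bat(c=9) grape(c=17)]
Total: 30 hits, 6 misses, 3 evictions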